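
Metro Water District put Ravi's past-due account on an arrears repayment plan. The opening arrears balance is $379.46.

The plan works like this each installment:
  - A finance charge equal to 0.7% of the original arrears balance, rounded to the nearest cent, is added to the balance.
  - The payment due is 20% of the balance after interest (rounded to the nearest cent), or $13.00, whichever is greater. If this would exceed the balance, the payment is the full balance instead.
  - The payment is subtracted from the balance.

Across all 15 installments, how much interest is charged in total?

$39.90

Installment 1: opening $379.46; interest $2.66 → $382.12; payment $76.42; balance $305.70
Installment 2: opening $305.70; interest $2.66 → $308.36; payment $61.67; balance $246.69
Installment 3: opening $246.69; interest $2.66 → $249.35; payment $49.87; balance $199.48
Installment 4: opening $199.48; interest $2.66 → $202.14; payment $40.43; balance $161.71
Installment 5: opening $161.71; interest $2.66 → $164.37; payment $32.87; balance $131.50
Installment 6: opening $131.50; interest $2.66 → $134.16; payment $26.83; balance $107.33
Installment 7: opening $107.33; interest $2.66 → $109.99; payment $22.00; balance $87.99
Installment 8: opening $87.99; interest $2.66 → $90.65; payment $18.13; balance $72.52
Installment 9: opening $72.52; interest $2.66 → $75.18; payment $15.04; balance $60.14
Installment 10: opening $60.14; interest $2.66 → $62.80; payment $13.00; balance $49.80
Installment 11: opening $49.80; interest $2.66 → $52.46; payment $13.00; balance $39.46
Installment 12: opening $39.46; interest $2.66 → $42.12; payment $13.00; balance $29.12
Installment 13: opening $29.12; interest $2.66 → $31.78; payment $13.00; balance $18.78
Installment 14: opening $18.78; interest $2.66 → $21.44; payment $13.00; balance $8.44
Installment 15: opening $8.44; interest $2.66 → $11.10; payment $11.10; balance $0.00
Total interest: $2.66 + $2.66 + $2.66 + $2.66 + $2.66 + $2.66 + $2.66 + $2.66 + $2.66 + $2.66 + $2.66 + $2.66 + $2.66 + $2.66 + $2.66 = $39.90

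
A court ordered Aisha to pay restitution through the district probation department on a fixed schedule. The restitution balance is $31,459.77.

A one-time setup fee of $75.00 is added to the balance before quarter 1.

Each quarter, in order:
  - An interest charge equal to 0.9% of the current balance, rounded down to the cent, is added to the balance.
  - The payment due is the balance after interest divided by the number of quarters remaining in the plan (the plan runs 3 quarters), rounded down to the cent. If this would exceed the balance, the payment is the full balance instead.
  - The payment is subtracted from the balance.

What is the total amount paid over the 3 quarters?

$32,105.80

Quarter 1: opening $31,534.77; interest $283.81 → $31,818.58; payment $10,606.19; balance $21,212.39
Quarter 2: opening $21,212.39; interest $190.91 → $21,403.30; payment $10,701.65; balance $10,701.65
Quarter 3: opening $10,701.65; interest $96.31 → $10,797.96; payment $10,797.96; balance $0.00
Total paid: $32,105.80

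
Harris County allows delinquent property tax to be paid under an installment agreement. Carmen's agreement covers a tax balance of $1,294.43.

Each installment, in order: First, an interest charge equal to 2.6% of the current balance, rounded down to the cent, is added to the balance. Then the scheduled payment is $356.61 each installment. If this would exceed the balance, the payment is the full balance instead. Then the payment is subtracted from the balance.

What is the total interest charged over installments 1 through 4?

$83.34

Installment 1: opening $1,294.43; interest $33.65 → $1,328.08; payment $356.61; balance $971.47
Installment 2: opening $971.47; interest $25.25 → $996.72; payment $356.61; balance $640.11
Installment 3: opening $640.11; interest $16.64 → $656.75; payment $356.61; balance $300.14
Installment 4: opening $300.14; interest $7.80 → $307.94; payment $307.94; balance $0.00
Total interest: $33.65 + $25.25 + $16.64 + $7.80 = $83.34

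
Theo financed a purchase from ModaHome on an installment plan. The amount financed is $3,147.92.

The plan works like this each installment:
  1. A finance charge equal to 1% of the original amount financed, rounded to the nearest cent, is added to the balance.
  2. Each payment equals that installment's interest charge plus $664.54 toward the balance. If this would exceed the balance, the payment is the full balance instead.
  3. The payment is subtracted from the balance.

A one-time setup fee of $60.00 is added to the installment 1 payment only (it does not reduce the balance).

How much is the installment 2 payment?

$696.02

Installment 1: opening $3,147.92; interest $31.48 → $3,179.40; payment $696.02 (+ $60.00 fee); balance $2,483.38
Installment 2: opening $2,483.38; interest $31.48 → $2,514.86; payment $696.02; balance $1,818.84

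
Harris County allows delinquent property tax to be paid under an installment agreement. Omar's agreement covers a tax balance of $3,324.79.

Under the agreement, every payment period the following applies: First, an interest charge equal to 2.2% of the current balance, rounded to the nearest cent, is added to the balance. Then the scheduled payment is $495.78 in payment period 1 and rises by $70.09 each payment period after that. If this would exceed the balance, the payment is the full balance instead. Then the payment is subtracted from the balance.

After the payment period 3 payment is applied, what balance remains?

Payment period 1: opening $3,324.79; interest $73.15 → $3,397.94; payment $495.78; balance $2,902.16
Payment period 2: opening $2,902.16; interest $63.85 → $2,966.01; payment $565.87; balance $2,400.14
Payment period 3: opening $2,400.14; interest $52.80 → $2,452.94; payment $635.96; balance $1,816.98

$1,816.98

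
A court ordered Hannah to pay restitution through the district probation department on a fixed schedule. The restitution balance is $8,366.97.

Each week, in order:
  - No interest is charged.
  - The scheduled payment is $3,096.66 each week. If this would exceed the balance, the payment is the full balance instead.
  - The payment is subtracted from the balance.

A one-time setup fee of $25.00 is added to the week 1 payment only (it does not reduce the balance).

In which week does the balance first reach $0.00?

Week 1: $8,366.97 − $3,096.66 (+ $25.00 fee) → $5,270.31
Week 2: $5,270.31 − $3,096.66 → $2,173.65
Week 3: $2,173.65 − $2,173.65 → $0.00
Balance reaches $0.00 in week 3.

3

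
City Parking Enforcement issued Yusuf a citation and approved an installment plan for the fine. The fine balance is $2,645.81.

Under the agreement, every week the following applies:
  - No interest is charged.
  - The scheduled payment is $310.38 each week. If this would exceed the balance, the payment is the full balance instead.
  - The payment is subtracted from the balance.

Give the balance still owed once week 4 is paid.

# | Opening | Payment | End bal
1 | $2,645.81 | $310.38 | $2,335.43
2 | $2,335.43 | $310.38 | $2,025.05
3 | $2,025.05 | $310.38 | $1,714.67
4 | $1,714.67 | $310.38 | $1,404.29

$1,404.29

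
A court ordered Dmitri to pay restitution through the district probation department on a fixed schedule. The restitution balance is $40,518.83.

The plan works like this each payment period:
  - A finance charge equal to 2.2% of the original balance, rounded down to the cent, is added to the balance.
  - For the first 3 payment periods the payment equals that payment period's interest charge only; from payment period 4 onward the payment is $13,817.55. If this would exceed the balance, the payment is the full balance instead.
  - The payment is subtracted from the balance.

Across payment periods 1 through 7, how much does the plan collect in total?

# | Opening | Interest | Payment | End bal
1 | $40,518.83 | $891.41 | $891.41 | $40,518.83
2 | $40,518.83 | $891.41 | $891.41 | $40,518.83
3 | $40,518.83 | $891.41 | $891.41 | $40,518.83
4 | $40,518.83 | $891.41 | $13,817.55 | $27,592.69
5 | $27,592.69 | $891.41 | $13,817.55 | $14,666.55
6 | $14,666.55 | $891.41 | $13,817.55 | $1,740.41
7 | $1,740.41 | $891.41 | $2,631.82 | $0.00
Total paid: $46,758.70

$46,758.70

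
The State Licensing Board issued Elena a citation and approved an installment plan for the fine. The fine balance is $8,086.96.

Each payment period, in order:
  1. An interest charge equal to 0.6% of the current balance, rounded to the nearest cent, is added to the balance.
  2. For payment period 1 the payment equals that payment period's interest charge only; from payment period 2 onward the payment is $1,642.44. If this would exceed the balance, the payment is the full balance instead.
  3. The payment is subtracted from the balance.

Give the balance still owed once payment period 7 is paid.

Payment period 1: opening $8,086.96; interest $48.52 → $8,135.48; payment $48.52; balance $8,086.96
Payment period 2: opening $8,086.96; interest $48.52 → $8,135.48; payment $1,642.44; balance $6,493.04
Payment period 3: opening $6,493.04; interest $38.96 → $6,532.00; payment $1,642.44; balance $4,889.56
Payment period 4: opening $4,889.56; interest $29.34 → $4,918.90; payment $1,642.44; balance $3,276.46
Payment period 5: opening $3,276.46; interest $19.66 → $3,296.12; payment $1,642.44; balance $1,653.68
Payment period 6: opening $1,653.68; interest $9.92 → $1,663.60; payment $1,642.44; balance $21.16
Payment period 7: opening $21.16; interest $0.13 → $21.29; payment $21.29; balance $0.00

$0.00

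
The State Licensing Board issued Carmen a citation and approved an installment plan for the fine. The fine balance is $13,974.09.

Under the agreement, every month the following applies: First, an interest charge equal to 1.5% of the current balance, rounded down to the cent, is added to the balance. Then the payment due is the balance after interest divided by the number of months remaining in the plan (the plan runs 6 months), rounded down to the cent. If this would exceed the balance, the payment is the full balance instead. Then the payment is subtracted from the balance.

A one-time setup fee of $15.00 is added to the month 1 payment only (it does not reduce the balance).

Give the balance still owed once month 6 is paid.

Month 1: opening $13,974.09; interest $209.61 → $14,183.70; payment $2,363.95 (+ $15.00 fee); balance $11,819.75
Month 2: opening $11,819.75; interest $177.29 → $11,997.04; payment $2,399.40; balance $9,597.64
Month 3: opening $9,597.64; interest $143.96 → $9,741.60; payment $2,435.40; balance $7,306.20
Month 4: opening $7,306.20; interest $109.59 → $7,415.79; payment $2,471.93; balance $4,943.86
Month 5: opening $4,943.86; interest $74.15 → $5,018.01; payment $2,509.00; balance $2,509.01
Month 6: opening $2,509.01; interest $37.63 → $2,546.64; payment $2,546.64; balance $0.00

$0.00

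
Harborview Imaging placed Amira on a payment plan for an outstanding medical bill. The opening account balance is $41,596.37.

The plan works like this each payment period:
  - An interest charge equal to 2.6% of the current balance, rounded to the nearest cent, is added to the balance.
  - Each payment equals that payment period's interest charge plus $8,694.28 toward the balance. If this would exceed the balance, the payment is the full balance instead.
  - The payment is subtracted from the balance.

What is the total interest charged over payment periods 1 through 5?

Payment period 1: $41,596.37 +$1,081.51 interest = $42,677.88; pay $9,775.79 → $32,902.09
Payment period 2: $32,902.09 +$855.45 interest = $33,757.54; pay $9,549.73 → $24,207.81
Payment period 3: $24,207.81 +$629.40 interest = $24,837.21; pay $9,323.68 → $15,513.53
Payment period 4: $15,513.53 +$403.35 interest = $15,916.88; pay $9,097.63 → $6,819.25
Payment period 5: $6,819.25 +$177.30 interest = $6,996.55; pay $6,996.55 → $0.00
Total interest: $1,081.51 + $855.45 + $629.40 + $403.35 + $177.30 = $3,147.01

$3,147.01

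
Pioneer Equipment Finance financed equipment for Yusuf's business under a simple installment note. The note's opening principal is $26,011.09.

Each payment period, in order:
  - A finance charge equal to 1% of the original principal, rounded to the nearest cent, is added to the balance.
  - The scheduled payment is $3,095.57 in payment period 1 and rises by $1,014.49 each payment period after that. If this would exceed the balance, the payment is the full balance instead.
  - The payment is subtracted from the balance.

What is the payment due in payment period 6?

$1,949.00

# | Opening | Interest | Payment | End bal
1 | $26,011.09 | $260.11 | $3,095.57 | $23,175.63
2 | $23,175.63 | $260.11 | $4,110.06 | $19,325.68
3 | $19,325.68 | $260.11 | $5,124.55 | $14,461.24
4 | $14,461.24 | $260.11 | $6,139.04 | $8,582.31
5 | $8,582.31 | $260.11 | $7,153.53 | $1,688.89
6 | $1,688.89 | $260.11 | $1,949.00 | $0.00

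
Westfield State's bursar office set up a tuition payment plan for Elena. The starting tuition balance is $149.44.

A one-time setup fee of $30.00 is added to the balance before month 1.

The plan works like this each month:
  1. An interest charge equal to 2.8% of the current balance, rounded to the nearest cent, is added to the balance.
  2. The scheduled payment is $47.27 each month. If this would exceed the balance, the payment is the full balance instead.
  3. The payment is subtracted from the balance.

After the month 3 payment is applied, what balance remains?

Month 1: $179.44 +$5.02 interest = $184.46; pay $47.27 → $137.19
Month 2: $137.19 +$3.84 interest = $141.03; pay $47.27 → $93.76
Month 3: $93.76 +$2.63 interest = $96.39; pay $47.27 → $49.12

$49.12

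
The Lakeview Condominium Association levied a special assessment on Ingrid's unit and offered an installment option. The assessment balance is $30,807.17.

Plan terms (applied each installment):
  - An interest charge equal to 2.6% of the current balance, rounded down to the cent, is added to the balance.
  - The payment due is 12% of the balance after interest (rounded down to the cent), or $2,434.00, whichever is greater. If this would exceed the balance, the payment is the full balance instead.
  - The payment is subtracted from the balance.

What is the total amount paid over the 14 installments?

Installment 1: opening $30,807.17; interest $800.98 → $31,608.15; payment $3,792.97; balance $27,815.18
Installment 2: opening $27,815.18; interest $723.19 → $28,538.37; payment $3,424.60; balance $25,113.77
Installment 3: opening $25,113.77; interest $652.95 → $25,766.72; payment $3,092.00; balance $22,674.72
Installment 4: opening $22,674.72; interest $589.54 → $23,264.26; payment $2,791.71; balance $20,472.55
Installment 5: opening $20,472.55; interest $532.28 → $21,004.83; payment $2,520.57; balance $18,484.26
Installment 6: opening $18,484.26; interest $480.59 → $18,964.85; payment $2,434.00; balance $16,530.85
Installment 7: opening $16,530.85; interest $429.80 → $16,960.65; payment $2,434.00; balance $14,526.65
Installment 8: opening $14,526.65; interest $377.69 → $14,904.34; payment $2,434.00; balance $12,470.34
Installment 9: opening $12,470.34; interest $324.22 → $12,794.56; payment $2,434.00; balance $10,360.56
Installment 10: opening $10,360.56; interest $269.37 → $10,629.93; payment $2,434.00; balance $8,195.93
Installment 11: opening $8,195.93; interest $213.09 → $8,409.02; payment $2,434.00; balance $5,975.02
Installment 12: opening $5,975.02; interest $155.35 → $6,130.37; payment $2,434.00; balance $3,696.37
Installment 13: opening $3,696.37; interest $96.10 → $3,792.47; payment $2,434.00; balance $1,358.47
Installment 14: opening $1,358.47; interest $35.32 → $1,393.79; payment $1,393.79; balance $0.00
Total paid: $36,487.64

$36,487.64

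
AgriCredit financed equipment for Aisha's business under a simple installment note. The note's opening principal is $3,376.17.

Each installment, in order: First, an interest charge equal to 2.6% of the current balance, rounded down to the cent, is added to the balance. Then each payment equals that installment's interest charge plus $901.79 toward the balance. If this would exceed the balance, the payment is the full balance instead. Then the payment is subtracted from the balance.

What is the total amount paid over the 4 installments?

# | Opening | Interest | Payment | End bal
1 | $3,376.17 | $87.78 | $989.57 | $2,474.38
2 | $2,474.38 | $64.33 | $966.12 | $1,572.59
3 | $1,572.59 | $40.88 | $942.67 | $670.80
4 | $670.80 | $17.44 | $688.24 | $0.00
Total paid: $3,586.60

$3,586.60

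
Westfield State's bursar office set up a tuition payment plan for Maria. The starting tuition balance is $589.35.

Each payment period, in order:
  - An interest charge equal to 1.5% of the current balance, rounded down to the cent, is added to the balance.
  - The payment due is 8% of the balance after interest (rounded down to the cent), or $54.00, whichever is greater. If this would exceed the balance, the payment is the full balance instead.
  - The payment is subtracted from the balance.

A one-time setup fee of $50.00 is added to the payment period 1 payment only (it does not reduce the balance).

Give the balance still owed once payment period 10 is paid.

$105.95

# | Opening | Interest | Payment | Fee | End bal
1 | $589.35 | $8.84 | $54.00 | $50.00 | $544.19
2 | $544.19 | $8.16 | $54.00 | — | $498.35
3 | $498.35 | $7.47 | $54.00 | — | $451.82
4 | $451.82 | $6.77 | $54.00 | — | $404.59
5 | $404.59 | $6.06 | $54.00 | — | $356.65
6 | $356.65 | $5.34 | $54.00 | — | $307.99
7 | $307.99 | $4.61 | $54.00 | — | $258.60
8 | $258.60 | $3.87 | $54.00 | — | $208.47
9 | $208.47 | $3.12 | $54.00 | — | $157.59
10 | $157.59 | $2.36 | $54.00 | — | $105.95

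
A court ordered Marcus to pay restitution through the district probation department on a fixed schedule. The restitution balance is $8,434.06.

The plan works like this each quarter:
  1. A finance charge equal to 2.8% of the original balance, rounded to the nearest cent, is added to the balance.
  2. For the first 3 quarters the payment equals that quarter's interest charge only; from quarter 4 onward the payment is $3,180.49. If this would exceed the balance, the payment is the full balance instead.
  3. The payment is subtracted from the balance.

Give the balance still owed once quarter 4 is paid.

Quarter 1: opening $8,434.06; interest $236.15 → $8,670.21; payment $236.15; balance $8,434.06
Quarter 2: opening $8,434.06; interest $236.15 → $8,670.21; payment $236.15; balance $8,434.06
Quarter 3: opening $8,434.06; interest $236.15 → $8,670.21; payment $236.15; balance $8,434.06
Quarter 4: opening $8,434.06; interest $236.15 → $8,670.21; payment $3,180.49; balance $5,489.72

$5,489.72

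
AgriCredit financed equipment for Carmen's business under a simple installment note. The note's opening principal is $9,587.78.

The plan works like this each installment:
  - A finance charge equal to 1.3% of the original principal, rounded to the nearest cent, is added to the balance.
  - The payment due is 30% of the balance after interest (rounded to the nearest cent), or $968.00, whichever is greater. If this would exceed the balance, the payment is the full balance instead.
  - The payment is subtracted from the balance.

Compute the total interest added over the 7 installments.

# | Opening | Interest | Payment | End bal
1 | $9,587.78 | $124.64 | $2,913.73 | $6,798.69
2 | $6,798.69 | $124.64 | $2,077.00 | $4,846.33
3 | $4,846.33 | $124.64 | $1,491.29 | $3,479.68
4 | $3,479.68 | $124.64 | $1,081.30 | $2,523.02
5 | $2,523.02 | $124.64 | $968.00 | $1,679.66
6 | $1,679.66 | $124.64 | $968.00 | $836.30
7 | $836.30 | $124.64 | $960.94 | $0.00
Total interest: $124.64 + $124.64 + $124.64 + $124.64 + $124.64 + $124.64 + $124.64 = $872.48

$872.48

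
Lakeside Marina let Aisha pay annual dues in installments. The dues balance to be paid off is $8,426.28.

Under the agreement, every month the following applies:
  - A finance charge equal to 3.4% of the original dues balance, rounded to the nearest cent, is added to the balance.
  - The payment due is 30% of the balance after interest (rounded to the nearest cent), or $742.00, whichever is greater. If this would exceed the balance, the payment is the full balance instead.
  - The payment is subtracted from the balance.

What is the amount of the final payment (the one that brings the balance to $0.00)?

$436.78

Month 1: $8,426.28 +$286.49 interest = $8,712.77; pay $2,613.83 → $6,098.94
Month 2: $6,098.94 +$286.49 interest = $6,385.43; pay $1,915.63 → $4,469.80
Month 3: $4,469.80 +$286.49 interest = $4,756.29; pay $1,426.89 → $3,329.40
Month 4: $3,329.40 +$286.49 interest = $3,615.89; pay $1,084.77 → $2,531.12
Month 5: $2,531.12 +$286.49 interest = $2,817.61; pay $845.28 → $1,972.33
Month 6: $1,972.33 +$286.49 interest = $2,258.82; pay $742.00 → $1,516.82
Month 7: $1,516.82 +$286.49 interest = $1,803.31; pay $742.00 → $1,061.31
Month 8: $1,061.31 +$286.49 interest = $1,347.80; pay $742.00 → $605.80
Month 9: $605.80 +$286.49 interest = $892.29; pay $742.00 → $150.29
Month 10: $150.29 +$286.49 interest = $436.78; pay $436.78 → $0.00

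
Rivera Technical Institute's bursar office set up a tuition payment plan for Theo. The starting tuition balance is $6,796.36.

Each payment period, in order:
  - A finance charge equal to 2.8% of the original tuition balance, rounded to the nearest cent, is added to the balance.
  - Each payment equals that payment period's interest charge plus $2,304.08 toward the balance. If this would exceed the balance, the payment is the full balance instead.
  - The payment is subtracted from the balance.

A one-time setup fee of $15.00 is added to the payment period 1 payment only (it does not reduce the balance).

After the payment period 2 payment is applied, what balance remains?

Payment period 1: $6,796.36 +$190.30 interest = $6,986.66; pay $2,494.38 (+ $15.00 fee) → $4,492.28
Payment period 2: $4,492.28 +$190.30 interest = $4,682.58; pay $2,494.38 → $2,188.20

$2,188.20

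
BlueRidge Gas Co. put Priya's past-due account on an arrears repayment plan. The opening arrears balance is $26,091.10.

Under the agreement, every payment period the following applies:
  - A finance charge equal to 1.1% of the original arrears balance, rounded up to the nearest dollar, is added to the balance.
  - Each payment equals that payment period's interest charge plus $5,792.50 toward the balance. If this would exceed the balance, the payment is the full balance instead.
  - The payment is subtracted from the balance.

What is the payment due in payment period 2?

# | Opening | Interest | Payment | End bal
1 | $26,091.10 | $288.00 | $6,080.50 | $20,298.60
2 | $20,298.60 | $288.00 | $6,080.50 | $14,506.10

$6,080.50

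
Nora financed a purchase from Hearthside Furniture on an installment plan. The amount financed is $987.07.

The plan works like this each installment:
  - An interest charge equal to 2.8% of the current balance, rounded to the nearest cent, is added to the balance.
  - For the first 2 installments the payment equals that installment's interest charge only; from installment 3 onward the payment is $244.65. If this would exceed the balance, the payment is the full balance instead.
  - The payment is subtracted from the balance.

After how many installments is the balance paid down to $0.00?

# | Opening | Interest | Payment | End bal
1 | $987.07 | $27.64 | $27.64 | $987.07
2 | $987.07 | $27.64 | $27.64 | $987.07
3 | $987.07 | $27.64 | $244.65 | $770.06
4 | $770.06 | $21.56 | $244.65 | $546.97
5 | $546.97 | $15.32 | $244.65 | $317.64
6 | $317.64 | $8.89 | $244.65 | $81.88
7 | $81.88 | $2.29 | $84.17 | $0.00
Balance reaches $0.00 in installment 7.

7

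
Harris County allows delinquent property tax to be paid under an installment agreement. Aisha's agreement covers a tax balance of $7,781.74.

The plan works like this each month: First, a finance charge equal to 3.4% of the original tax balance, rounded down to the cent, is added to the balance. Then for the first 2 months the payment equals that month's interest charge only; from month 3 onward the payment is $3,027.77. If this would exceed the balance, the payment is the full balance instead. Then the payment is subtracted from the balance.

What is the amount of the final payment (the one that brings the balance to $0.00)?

Month 1: $7,781.74 +$264.57 interest = $8,046.31; pay $264.57 → $7,781.74
Month 2: $7,781.74 +$264.57 interest = $8,046.31; pay $264.57 → $7,781.74
Month 3: $7,781.74 +$264.57 interest = $8,046.31; pay $3,027.77 → $5,018.54
Month 4: $5,018.54 +$264.57 interest = $5,283.11; pay $3,027.77 → $2,255.34
Month 5: $2,255.34 +$264.57 interest = $2,519.91; pay $2,519.91 → $0.00

$2,519.91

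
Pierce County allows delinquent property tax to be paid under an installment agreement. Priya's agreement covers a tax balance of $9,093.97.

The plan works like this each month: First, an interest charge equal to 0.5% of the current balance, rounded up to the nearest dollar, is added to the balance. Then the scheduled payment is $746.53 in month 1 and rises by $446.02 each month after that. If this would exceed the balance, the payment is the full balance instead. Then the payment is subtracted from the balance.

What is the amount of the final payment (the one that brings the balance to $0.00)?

Month 1: $9,093.97 +$46.00 interest = $9,139.97; pay $746.53 → $8,393.44
Month 2: $8,393.44 +$42.00 interest = $8,435.44; pay $1,192.55 → $7,242.89
Month 3: $7,242.89 +$37.00 interest = $7,279.89; pay $1,638.57 → $5,641.32
Month 4: $5,641.32 +$29.00 interest = $5,670.32; pay $2,084.59 → $3,585.73
Month 5: $3,585.73 +$18.00 interest = $3,603.73; pay $2,530.61 → $1,073.12
Month 6: $1,073.12 +$6.00 interest = $1,079.12; pay $1,079.12 → $0.00

$1,079.12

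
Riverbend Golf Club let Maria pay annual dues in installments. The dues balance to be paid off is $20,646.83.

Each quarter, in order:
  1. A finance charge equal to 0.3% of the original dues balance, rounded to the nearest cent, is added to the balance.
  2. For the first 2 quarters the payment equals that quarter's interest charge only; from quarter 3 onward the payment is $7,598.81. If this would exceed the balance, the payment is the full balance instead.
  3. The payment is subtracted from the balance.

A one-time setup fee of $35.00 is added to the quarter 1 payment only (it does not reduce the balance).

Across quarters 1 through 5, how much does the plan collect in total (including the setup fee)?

Quarter 1: opening $20,646.83; interest $61.94 → $20,708.77; payment $61.94 (+ $35.00 fee); balance $20,646.83
Quarter 2: opening $20,646.83; interest $61.94 → $20,708.77; payment $61.94; balance $20,646.83
Quarter 3: opening $20,646.83; interest $61.94 → $20,708.77; payment $7,598.81; balance $13,109.96
Quarter 4: opening $13,109.96; interest $61.94 → $13,171.90; payment $7,598.81; balance $5,573.09
Quarter 5: opening $5,573.09; interest $61.94 → $5,635.03; payment $5,635.03; balance $0.00
Total paid: $20,991.53

$20,991.53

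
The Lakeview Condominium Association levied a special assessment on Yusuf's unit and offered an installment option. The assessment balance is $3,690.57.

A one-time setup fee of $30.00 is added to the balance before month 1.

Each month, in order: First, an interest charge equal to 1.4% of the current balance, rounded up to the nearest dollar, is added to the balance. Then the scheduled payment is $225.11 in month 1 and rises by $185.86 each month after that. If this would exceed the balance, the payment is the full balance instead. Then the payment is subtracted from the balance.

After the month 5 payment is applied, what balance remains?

$948.42

Month 1: $3,720.57 +$53.00 interest = $3,773.57; pay $225.11 → $3,548.46
Month 2: $3,548.46 +$50.00 interest = $3,598.46; pay $410.97 → $3,187.49
Month 3: $3,187.49 +$45.00 interest = $3,232.49; pay $596.83 → $2,635.66
Month 4: $2,635.66 +$37.00 interest = $2,672.66; pay $782.69 → $1,889.97
Month 5: $1,889.97 +$27.00 interest = $1,916.97; pay $968.55 → $948.42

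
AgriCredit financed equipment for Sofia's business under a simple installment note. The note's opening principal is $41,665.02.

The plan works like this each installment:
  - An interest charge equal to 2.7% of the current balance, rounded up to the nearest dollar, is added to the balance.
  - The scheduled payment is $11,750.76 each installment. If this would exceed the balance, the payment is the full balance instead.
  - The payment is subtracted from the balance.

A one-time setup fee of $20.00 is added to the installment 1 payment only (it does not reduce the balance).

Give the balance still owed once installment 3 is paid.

$8,920.74

Installment 1: $41,665.02 +$1,125.00 interest = $42,790.02; pay $11,750.76 (+ $20.00 fee) → $31,039.26
Installment 2: $31,039.26 +$839.00 interest = $31,878.26; pay $11,750.76 → $20,127.50
Installment 3: $20,127.50 +$544.00 interest = $20,671.50; pay $11,750.76 → $8,920.74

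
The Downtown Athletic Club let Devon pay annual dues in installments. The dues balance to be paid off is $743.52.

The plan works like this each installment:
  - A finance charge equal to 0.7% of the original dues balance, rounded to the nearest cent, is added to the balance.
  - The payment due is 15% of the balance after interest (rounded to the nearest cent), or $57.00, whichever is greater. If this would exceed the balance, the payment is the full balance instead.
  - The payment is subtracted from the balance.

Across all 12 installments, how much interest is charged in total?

$62.40

# | Opening | Interest | Payment | End bal
1 | $743.52 | $5.20 | $112.31 | $636.41
2 | $636.41 | $5.20 | $96.24 | $545.37
3 | $545.37 | $5.20 | $82.59 | $467.98
4 | $467.98 | $5.20 | $70.98 | $402.20
5 | $402.20 | $5.20 | $61.11 | $346.29
6 | $346.29 | $5.20 | $57.00 | $294.49
7 | $294.49 | $5.20 | $57.00 | $242.69
8 | $242.69 | $5.20 | $57.00 | $190.89
9 | $190.89 | $5.20 | $57.00 | $139.09
10 | $139.09 | $5.20 | $57.00 | $87.29
11 | $87.29 | $5.20 | $57.00 | $35.49
12 | $35.49 | $5.20 | $40.69 | $0.00
Total interest: $5.20 + $5.20 + $5.20 + $5.20 + $5.20 + $5.20 + $5.20 + $5.20 + $5.20 + $5.20 + $5.20 + $5.20 = $62.40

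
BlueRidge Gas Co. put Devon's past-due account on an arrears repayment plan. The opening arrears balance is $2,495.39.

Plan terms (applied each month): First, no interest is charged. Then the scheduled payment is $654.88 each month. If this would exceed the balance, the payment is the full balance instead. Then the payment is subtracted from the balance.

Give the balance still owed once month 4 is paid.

$0.00

Month 1: opening $2,495.39; payment $654.88; balance $1,840.51
Month 2: opening $1,840.51; payment $654.88; balance $1,185.63
Month 3: opening $1,185.63; payment $654.88; balance $530.75
Month 4: opening $530.75; payment $530.75; balance $0.00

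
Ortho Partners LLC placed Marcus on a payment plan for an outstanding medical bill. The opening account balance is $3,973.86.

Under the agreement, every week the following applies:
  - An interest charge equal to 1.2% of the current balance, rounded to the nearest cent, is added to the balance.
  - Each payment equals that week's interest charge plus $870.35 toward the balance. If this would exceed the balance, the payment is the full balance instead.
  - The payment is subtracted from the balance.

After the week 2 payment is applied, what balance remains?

Week 1: $3,973.86 +$47.69 interest = $4,021.55; pay $918.04 → $3,103.51
Week 2: $3,103.51 +$37.24 interest = $3,140.75; pay $907.59 → $2,233.16

$2,233.16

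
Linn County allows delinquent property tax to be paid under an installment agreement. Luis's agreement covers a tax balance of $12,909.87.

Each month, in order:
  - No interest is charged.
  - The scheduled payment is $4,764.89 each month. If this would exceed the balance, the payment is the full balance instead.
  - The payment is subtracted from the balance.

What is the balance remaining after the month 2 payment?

$3,380.09

# | Opening | Payment | End bal
1 | $12,909.87 | $4,764.89 | $8,144.98
2 | $8,144.98 | $4,764.89 | $3,380.09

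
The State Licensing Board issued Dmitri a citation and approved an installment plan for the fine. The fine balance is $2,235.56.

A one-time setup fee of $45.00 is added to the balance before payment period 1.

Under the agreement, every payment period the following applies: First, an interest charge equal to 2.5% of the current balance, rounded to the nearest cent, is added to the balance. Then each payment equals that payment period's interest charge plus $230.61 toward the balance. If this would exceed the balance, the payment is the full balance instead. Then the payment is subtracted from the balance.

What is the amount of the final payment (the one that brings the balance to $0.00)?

# | Opening | Interest | Payment | End bal
1 | $2,280.56 | $57.01 | $287.62 | $2,049.95
2 | $2,049.95 | $51.25 | $281.86 | $1,819.34
3 | $1,819.34 | $45.48 | $276.09 | $1,588.73
4 | $1,588.73 | $39.72 | $270.33 | $1,358.12
5 | $1,358.12 | $33.95 | $264.56 | $1,127.51
6 | $1,127.51 | $28.19 | $258.80 | $896.90
7 | $896.90 | $22.42 | $253.03 | $666.29
8 | $666.29 | $16.66 | $247.27 | $435.68
9 | $435.68 | $10.89 | $241.50 | $205.07
10 | $205.07 | $5.13 | $210.20 | $0.00

$210.20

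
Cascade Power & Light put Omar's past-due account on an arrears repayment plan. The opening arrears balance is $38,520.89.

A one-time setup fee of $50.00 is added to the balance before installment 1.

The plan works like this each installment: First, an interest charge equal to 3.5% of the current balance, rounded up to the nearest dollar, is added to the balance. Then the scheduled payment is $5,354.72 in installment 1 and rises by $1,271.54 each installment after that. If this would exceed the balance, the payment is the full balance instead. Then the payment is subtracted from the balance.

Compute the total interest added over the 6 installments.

$4,985.00

Installment 1: opening $38,570.89; interest $1,350.00 → $39,920.89; payment $5,354.72; balance $34,566.17
Installment 2: opening $34,566.17; interest $1,210.00 → $35,776.17; payment $6,626.26; balance $29,149.91
Installment 3: opening $29,149.91; interest $1,021.00 → $30,170.91; payment $7,897.80; balance $22,273.11
Installment 4: opening $22,273.11; interest $780.00 → $23,053.11; payment $9,169.34; balance $13,883.77
Installment 5: opening $13,883.77; interest $486.00 → $14,369.77; payment $10,440.88; balance $3,928.89
Installment 6: opening $3,928.89; interest $138.00 → $4,066.89; payment $4,066.89; balance $0.00
Total interest: $1,350.00 + $1,210.00 + $1,021.00 + $780.00 + $486.00 + $138.00 = $4,985.00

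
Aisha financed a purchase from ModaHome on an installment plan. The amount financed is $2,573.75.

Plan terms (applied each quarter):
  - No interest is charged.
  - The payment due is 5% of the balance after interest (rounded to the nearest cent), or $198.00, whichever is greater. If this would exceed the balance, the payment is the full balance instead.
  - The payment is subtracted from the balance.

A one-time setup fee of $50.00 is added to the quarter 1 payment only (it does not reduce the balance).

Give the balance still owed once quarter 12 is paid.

$197.75

Quarter 1: opening $2,573.75; payment $198.00 (+ $50.00 fee); balance $2,375.75
Quarter 2: opening $2,375.75; payment $198.00; balance $2,177.75
Quarter 3: opening $2,177.75; payment $198.00; balance $1,979.75
Quarter 4: opening $1,979.75; payment $198.00; balance $1,781.75
Quarter 5: opening $1,781.75; payment $198.00; balance $1,583.75
Quarter 6: opening $1,583.75; payment $198.00; balance $1,385.75
Quarter 7: opening $1,385.75; payment $198.00; balance $1,187.75
Quarter 8: opening $1,187.75; payment $198.00; balance $989.75
Quarter 9: opening $989.75; payment $198.00; balance $791.75
Quarter 10: opening $791.75; payment $198.00; balance $593.75
Quarter 11: opening $593.75; payment $198.00; balance $395.75
Quarter 12: opening $395.75; payment $198.00; balance $197.75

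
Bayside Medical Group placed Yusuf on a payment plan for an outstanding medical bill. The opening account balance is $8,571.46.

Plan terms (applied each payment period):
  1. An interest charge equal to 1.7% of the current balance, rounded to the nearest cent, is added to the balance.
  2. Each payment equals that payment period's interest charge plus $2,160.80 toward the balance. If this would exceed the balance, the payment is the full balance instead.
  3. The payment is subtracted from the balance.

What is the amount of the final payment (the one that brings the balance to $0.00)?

$2,124.57

Payment period 1: $8,571.46 +$145.71 interest = $8,717.17; pay $2,306.51 → $6,410.66
Payment period 2: $6,410.66 +$108.98 interest = $6,519.64; pay $2,269.78 → $4,249.86
Payment period 3: $4,249.86 +$72.25 interest = $4,322.11; pay $2,233.05 → $2,089.06
Payment period 4: $2,089.06 +$35.51 interest = $2,124.57; pay $2,124.57 → $0.00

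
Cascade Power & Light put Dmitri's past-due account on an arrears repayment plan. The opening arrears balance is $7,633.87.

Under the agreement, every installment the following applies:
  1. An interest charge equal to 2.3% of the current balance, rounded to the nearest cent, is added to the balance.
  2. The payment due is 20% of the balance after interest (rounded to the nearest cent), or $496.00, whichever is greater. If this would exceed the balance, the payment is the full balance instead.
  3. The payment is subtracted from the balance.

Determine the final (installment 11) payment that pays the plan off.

Installment 1: $7,633.87 +$175.58 interest = $7,809.45; pay $1,561.89 → $6,247.56
Installment 2: $6,247.56 +$143.69 interest = $6,391.25; pay $1,278.25 → $5,113.00
Installment 3: $5,113.00 +$117.60 interest = $5,230.60; pay $1,046.12 → $4,184.48
Installment 4: $4,184.48 +$96.24 interest = $4,280.72; pay $856.14 → $3,424.58
Installment 5: $3,424.58 +$78.77 interest = $3,503.35; pay $700.67 → $2,802.68
Installment 6: $2,802.68 +$64.46 interest = $2,867.14; pay $573.43 → $2,293.71
Installment 7: $2,293.71 +$52.76 interest = $2,346.47; pay $496.00 → $1,850.47
Installment 8: $1,850.47 +$42.56 interest = $1,893.03; pay $496.00 → $1,397.03
Installment 9: $1,397.03 +$32.13 interest = $1,429.16; pay $496.00 → $933.16
Installment 10: $933.16 +$21.46 interest = $954.62; pay $496.00 → $458.62
Installment 11: $458.62 +$10.55 interest = $469.17; pay $469.17 → $0.00

$469.17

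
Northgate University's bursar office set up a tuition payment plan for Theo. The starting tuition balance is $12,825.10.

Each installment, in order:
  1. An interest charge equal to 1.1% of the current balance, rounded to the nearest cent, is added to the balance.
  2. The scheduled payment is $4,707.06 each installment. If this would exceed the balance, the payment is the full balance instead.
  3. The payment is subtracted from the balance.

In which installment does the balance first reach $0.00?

3

Installment 1: $12,825.10 +$141.08 interest = $12,966.18; pay $4,707.06 → $8,259.12
Installment 2: $8,259.12 +$90.85 interest = $8,349.97; pay $4,707.06 → $3,642.91
Installment 3: $3,642.91 +$40.07 interest = $3,682.98; pay $3,682.98 → $0.00
Balance reaches $0.00 in installment 3.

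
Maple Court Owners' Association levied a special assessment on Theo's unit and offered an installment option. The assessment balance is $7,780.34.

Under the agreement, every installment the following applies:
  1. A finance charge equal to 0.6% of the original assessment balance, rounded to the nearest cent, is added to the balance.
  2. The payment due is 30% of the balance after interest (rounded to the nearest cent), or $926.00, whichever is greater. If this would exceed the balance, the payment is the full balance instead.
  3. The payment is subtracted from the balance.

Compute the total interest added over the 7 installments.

$326.76

Installment 1: opening $7,780.34; interest $46.68 → $7,827.02; payment $2,348.11; balance $5,478.91
Installment 2: opening $5,478.91; interest $46.68 → $5,525.59; payment $1,657.68; balance $3,867.91
Installment 3: opening $3,867.91; interest $46.68 → $3,914.59; payment $1,174.38; balance $2,740.21
Installment 4: opening $2,740.21; interest $46.68 → $2,786.89; payment $926.00; balance $1,860.89
Installment 5: opening $1,860.89; interest $46.68 → $1,907.57; payment $926.00; balance $981.57
Installment 6: opening $981.57; interest $46.68 → $1,028.25; payment $926.00; balance $102.25
Installment 7: opening $102.25; interest $46.68 → $148.93; payment $148.93; balance $0.00
Total interest: $46.68 + $46.68 + $46.68 + $46.68 + $46.68 + $46.68 + $46.68 = $326.76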